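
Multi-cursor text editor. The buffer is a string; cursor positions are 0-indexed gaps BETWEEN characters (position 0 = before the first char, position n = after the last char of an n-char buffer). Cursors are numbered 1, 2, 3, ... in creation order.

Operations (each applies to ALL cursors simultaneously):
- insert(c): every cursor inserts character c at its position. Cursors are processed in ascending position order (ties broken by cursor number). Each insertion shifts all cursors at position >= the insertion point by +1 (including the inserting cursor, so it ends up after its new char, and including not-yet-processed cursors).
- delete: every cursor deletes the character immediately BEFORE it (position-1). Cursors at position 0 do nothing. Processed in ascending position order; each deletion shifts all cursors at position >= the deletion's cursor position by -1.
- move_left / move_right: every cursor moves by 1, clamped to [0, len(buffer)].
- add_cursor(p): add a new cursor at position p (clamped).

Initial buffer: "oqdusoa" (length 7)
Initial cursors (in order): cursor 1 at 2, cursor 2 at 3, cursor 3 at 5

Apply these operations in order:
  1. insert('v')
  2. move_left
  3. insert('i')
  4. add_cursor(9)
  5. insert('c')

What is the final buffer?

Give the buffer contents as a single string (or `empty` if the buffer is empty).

Answer: oqicvdicvuscicvoa

Derivation:
After op 1 (insert('v')): buffer="oqvdvusvoa" (len 10), cursors c1@3 c2@5 c3@8, authorship ..1.2..3..
After op 2 (move_left): buffer="oqvdvusvoa" (len 10), cursors c1@2 c2@4 c3@7, authorship ..1.2..3..
After op 3 (insert('i')): buffer="oqivdivusivoa" (len 13), cursors c1@3 c2@6 c3@10, authorship ..11.22..33..
After op 4 (add_cursor(9)): buffer="oqivdivusivoa" (len 13), cursors c1@3 c2@6 c4@9 c3@10, authorship ..11.22..33..
After op 5 (insert('c')): buffer="oqicvdicvuscicvoa" (len 17), cursors c1@4 c2@8 c4@12 c3@14, authorship ..111.222..4333..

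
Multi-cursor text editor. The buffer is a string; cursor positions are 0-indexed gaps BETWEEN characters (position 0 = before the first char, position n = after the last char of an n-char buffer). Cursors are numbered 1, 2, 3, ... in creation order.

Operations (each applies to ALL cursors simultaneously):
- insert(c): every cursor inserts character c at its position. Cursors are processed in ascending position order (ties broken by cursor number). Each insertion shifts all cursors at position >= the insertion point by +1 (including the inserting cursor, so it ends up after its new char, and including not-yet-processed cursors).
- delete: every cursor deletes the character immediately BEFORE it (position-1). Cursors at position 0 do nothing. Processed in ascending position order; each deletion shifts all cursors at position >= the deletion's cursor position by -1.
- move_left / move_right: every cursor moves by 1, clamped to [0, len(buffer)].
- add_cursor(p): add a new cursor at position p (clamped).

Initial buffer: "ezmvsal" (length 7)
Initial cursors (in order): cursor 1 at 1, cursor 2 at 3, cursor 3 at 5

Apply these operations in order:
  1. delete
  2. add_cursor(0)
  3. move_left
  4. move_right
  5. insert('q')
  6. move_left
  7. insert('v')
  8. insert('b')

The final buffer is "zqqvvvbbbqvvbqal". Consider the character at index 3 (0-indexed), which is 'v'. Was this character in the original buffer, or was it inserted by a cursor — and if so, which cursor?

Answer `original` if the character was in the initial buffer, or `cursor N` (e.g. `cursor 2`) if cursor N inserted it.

Answer: cursor 1

Derivation:
After op 1 (delete): buffer="zval" (len 4), cursors c1@0 c2@1 c3@2, authorship ....
After op 2 (add_cursor(0)): buffer="zval" (len 4), cursors c1@0 c4@0 c2@1 c3@2, authorship ....
After op 3 (move_left): buffer="zval" (len 4), cursors c1@0 c2@0 c4@0 c3@1, authorship ....
After op 4 (move_right): buffer="zval" (len 4), cursors c1@1 c2@1 c4@1 c3@2, authorship ....
After op 5 (insert('q')): buffer="zqqqvqal" (len 8), cursors c1@4 c2@4 c4@4 c3@6, authorship .124.3..
After op 6 (move_left): buffer="zqqqvqal" (len 8), cursors c1@3 c2@3 c4@3 c3@5, authorship .124.3..
After op 7 (insert('v')): buffer="zqqvvvqvvqal" (len 12), cursors c1@6 c2@6 c4@6 c3@9, authorship .121244.33..
After op 8 (insert('b')): buffer="zqqvvvbbbqvvbqal" (len 16), cursors c1@9 c2@9 c4@9 c3@13, authorship .121241244.333..
Authorship (.=original, N=cursor N): . 1 2 1 2 4 1 2 4 4 . 3 3 3 . .
Index 3: author = 1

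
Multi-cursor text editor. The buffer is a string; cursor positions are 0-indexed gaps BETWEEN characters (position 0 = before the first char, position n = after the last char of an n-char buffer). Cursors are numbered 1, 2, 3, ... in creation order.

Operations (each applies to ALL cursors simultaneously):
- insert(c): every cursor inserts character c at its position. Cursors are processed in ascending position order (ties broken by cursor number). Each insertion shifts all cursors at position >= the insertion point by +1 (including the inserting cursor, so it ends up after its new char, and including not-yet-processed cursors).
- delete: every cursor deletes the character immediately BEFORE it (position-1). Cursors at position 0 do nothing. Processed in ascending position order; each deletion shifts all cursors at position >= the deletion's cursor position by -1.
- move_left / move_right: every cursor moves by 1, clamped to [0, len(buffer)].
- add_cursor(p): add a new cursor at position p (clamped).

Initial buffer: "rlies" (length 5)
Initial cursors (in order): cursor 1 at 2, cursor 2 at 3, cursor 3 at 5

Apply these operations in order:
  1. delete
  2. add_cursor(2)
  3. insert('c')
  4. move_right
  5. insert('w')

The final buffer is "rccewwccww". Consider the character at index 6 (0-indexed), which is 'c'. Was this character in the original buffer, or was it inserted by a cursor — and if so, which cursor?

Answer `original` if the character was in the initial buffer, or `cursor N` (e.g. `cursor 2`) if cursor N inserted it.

Answer: cursor 3

Derivation:
After op 1 (delete): buffer="re" (len 2), cursors c1@1 c2@1 c3@2, authorship ..
After op 2 (add_cursor(2)): buffer="re" (len 2), cursors c1@1 c2@1 c3@2 c4@2, authorship ..
After op 3 (insert('c')): buffer="rccecc" (len 6), cursors c1@3 c2@3 c3@6 c4@6, authorship .12.34
After op 4 (move_right): buffer="rccecc" (len 6), cursors c1@4 c2@4 c3@6 c4@6, authorship .12.34
After op 5 (insert('w')): buffer="rccewwccww" (len 10), cursors c1@6 c2@6 c3@10 c4@10, authorship .12.123434
Authorship (.=original, N=cursor N): . 1 2 . 1 2 3 4 3 4
Index 6: author = 3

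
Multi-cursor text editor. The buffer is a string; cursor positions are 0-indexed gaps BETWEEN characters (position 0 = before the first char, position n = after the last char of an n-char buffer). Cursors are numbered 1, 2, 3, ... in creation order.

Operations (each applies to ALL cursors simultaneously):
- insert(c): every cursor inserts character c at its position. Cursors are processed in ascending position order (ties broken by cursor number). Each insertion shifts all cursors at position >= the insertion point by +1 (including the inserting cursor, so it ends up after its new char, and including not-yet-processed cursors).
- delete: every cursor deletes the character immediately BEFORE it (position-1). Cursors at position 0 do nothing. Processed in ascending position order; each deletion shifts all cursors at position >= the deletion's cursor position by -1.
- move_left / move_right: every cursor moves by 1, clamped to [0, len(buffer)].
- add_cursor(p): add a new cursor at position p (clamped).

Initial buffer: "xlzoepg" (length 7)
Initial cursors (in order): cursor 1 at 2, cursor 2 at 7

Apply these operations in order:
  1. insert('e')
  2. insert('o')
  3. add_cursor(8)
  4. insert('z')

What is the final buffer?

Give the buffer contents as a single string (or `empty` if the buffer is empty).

After op 1 (insert('e')): buffer="xlezoepge" (len 9), cursors c1@3 c2@9, authorship ..1.....2
After op 2 (insert('o')): buffer="xleozoepgeo" (len 11), cursors c1@4 c2@11, authorship ..11.....22
After op 3 (add_cursor(8)): buffer="xleozoepgeo" (len 11), cursors c1@4 c3@8 c2@11, authorship ..11.....22
After op 4 (insert('z')): buffer="xleozzoepzgeoz" (len 14), cursors c1@5 c3@10 c2@14, authorship ..111....3.222

Answer: xleozzoepzgeoz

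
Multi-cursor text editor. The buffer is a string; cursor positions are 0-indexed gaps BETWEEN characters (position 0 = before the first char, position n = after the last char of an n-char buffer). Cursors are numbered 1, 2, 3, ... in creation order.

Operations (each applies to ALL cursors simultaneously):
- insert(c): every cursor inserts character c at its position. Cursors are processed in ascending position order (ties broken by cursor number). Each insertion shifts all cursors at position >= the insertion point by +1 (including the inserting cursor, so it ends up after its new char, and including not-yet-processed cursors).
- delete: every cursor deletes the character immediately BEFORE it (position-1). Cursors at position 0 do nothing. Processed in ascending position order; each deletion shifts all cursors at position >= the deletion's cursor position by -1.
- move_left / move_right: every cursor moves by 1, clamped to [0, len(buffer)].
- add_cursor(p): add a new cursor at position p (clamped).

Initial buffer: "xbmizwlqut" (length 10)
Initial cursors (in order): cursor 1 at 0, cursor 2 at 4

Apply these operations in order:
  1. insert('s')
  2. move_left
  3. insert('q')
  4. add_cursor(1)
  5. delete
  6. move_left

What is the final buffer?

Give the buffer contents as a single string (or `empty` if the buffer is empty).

Answer: sxbmiszwlqut

Derivation:
After op 1 (insert('s')): buffer="sxbmiszwlqut" (len 12), cursors c1@1 c2@6, authorship 1....2......
After op 2 (move_left): buffer="sxbmiszwlqut" (len 12), cursors c1@0 c2@5, authorship 1....2......
After op 3 (insert('q')): buffer="qsxbmiqszwlqut" (len 14), cursors c1@1 c2@7, authorship 11....22......
After op 4 (add_cursor(1)): buffer="qsxbmiqszwlqut" (len 14), cursors c1@1 c3@1 c2@7, authorship 11....22......
After op 5 (delete): buffer="sxbmiszwlqut" (len 12), cursors c1@0 c3@0 c2@5, authorship 1....2......
After op 6 (move_left): buffer="sxbmiszwlqut" (len 12), cursors c1@0 c3@0 c2@4, authorship 1....2......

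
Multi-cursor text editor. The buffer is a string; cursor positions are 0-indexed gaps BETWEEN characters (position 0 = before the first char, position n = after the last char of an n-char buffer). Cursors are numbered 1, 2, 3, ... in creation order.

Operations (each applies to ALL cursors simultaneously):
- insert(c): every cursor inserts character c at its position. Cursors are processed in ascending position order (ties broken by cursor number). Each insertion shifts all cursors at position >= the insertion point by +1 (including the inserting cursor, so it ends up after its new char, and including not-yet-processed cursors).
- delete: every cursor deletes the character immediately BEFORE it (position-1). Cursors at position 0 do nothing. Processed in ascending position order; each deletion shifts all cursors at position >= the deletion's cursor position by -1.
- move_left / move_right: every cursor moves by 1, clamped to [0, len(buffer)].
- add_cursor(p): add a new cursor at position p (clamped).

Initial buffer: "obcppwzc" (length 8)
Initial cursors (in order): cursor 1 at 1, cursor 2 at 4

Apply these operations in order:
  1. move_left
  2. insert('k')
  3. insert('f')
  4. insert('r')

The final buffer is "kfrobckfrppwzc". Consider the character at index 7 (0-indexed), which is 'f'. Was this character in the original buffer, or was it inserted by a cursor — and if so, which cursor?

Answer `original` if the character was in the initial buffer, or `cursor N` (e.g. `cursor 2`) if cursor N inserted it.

After op 1 (move_left): buffer="obcppwzc" (len 8), cursors c1@0 c2@3, authorship ........
After op 2 (insert('k')): buffer="kobckppwzc" (len 10), cursors c1@1 c2@5, authorship 1...2.....
After op 3 (insert('f')): buffer="kfobckfppwzc" (len 12), cursors c1@2 c2@7, authorship 11...22.....
After op 4 (insert('r')): buffer="kfrobckfrppwzc" (len 14), cursors c1@3 c2@9, authorship 111...222.....
Authorship (.=original, N=cursor N): 1 1 1 . . . 2 2 2 . . . . .
Index 7: author = 2

Answer: cursor 2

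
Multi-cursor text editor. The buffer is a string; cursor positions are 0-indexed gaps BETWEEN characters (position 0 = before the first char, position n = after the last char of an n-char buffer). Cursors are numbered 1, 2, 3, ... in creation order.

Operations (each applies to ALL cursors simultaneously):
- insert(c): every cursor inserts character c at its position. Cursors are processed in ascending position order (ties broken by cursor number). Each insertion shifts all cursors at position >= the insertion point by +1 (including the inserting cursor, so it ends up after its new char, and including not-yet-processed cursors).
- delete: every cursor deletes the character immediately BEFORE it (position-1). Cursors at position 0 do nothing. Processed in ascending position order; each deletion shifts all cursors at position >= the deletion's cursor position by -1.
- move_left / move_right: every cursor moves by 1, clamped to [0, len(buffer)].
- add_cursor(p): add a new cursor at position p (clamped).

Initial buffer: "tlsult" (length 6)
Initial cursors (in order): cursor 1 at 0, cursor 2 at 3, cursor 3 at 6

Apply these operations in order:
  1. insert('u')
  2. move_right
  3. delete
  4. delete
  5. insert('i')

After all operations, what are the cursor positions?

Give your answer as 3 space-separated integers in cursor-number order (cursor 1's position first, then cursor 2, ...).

After op 1 (insert('u')): buffer="utlsuultu" (len 9), cursors c1@1 c2@5 c3@9, authorship 1...2...3
After op 2 (move_right): buffer="utlsuultu" (len 9), cursors c1@2 c2@6 c3@9, authorship 1...2...3
After op 3 (delete): buffer="ulsult" (len 6), cursors c1@1 c2@4 c3@6, authorship 1..2..
After op 4 (delete): buffer="lsl" (len 3), cursors c1@0 c2@2 c3@3, authorship ...
After op 5 (insert('i')): buffer="ilsili" (len 6), cursors c1@1 c2@4 c3@6, authorship 1..2.3

Answer: 1 4 6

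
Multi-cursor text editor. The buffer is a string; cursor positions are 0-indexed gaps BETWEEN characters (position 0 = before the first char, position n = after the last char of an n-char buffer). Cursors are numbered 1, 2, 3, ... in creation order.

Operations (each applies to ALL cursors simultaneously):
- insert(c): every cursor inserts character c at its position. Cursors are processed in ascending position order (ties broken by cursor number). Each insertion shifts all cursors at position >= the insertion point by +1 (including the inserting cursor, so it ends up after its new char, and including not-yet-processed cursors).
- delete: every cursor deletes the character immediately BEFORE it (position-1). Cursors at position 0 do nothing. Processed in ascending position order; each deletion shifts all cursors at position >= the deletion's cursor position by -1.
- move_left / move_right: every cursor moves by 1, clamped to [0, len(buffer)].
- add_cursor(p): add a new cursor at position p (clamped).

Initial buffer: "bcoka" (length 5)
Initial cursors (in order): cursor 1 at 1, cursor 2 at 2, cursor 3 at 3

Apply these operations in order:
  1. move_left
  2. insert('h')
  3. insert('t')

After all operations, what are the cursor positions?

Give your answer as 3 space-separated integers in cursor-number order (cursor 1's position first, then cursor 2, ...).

After op 1 (move_left): buffer="bcoka" (len 5), cursors c1@0 c2@1 c3@2, authorship .....
After op 2 (insert('h')): buffer="hbhchoka" (len 8), cursors c1@1 c2@3 c3@5, authorship 1.2.3...
After op 3 (insert('t')): buffer="htbhtchtoka" (len 11), cursors c1@2 c2@5 c3@8, authorship 11.22.33...

Answer: 2 5 8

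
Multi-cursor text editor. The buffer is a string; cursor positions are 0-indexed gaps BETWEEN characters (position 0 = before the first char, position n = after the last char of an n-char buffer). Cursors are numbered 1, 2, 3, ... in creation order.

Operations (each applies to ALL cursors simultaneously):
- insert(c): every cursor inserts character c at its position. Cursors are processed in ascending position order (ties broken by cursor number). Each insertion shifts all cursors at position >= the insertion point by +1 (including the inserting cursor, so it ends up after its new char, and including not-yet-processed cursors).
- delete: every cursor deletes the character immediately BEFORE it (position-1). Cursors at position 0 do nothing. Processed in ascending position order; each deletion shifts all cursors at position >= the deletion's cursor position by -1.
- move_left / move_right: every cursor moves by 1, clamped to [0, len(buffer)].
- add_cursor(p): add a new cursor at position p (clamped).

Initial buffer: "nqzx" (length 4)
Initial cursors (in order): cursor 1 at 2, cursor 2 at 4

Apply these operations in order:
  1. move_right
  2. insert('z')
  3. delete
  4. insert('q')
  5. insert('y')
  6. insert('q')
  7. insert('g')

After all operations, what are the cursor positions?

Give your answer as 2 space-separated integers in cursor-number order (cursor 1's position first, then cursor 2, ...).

Answer: 7 12

Derivation:
After op 1 (move_right): buffer="nqzx" (len 4), cursors c1@3 c2@4, authorship ....
After op 2 (insert('z')): buffer="nqzzxz" (len 6), cursors c1@4 c2@6, authorship ...1.2
After op 3 (delete): buffer="nqzx" (len 4), cursors c1@3 c2@4, authorship ....
After op 4 (insert('q')): buffer="nqzqxq" (len 6), cursors c1@4 c2@6, authorship ...1.2
After op 5 (insert('y')): buffer="nqzqyxqy" (len 8), cursors c1@5 c2@8, authorship ...11.22
After op 6 (insert('q')): buffer="nqzqyqxqyq" (len 10), cursors c1@6 c2@10, authorship ...111.222
After op 7 (insert('g')): buffer="nqzqyqgxqyqg" (len 12), cursors c1@7 c2@12, authorship ...1111.2222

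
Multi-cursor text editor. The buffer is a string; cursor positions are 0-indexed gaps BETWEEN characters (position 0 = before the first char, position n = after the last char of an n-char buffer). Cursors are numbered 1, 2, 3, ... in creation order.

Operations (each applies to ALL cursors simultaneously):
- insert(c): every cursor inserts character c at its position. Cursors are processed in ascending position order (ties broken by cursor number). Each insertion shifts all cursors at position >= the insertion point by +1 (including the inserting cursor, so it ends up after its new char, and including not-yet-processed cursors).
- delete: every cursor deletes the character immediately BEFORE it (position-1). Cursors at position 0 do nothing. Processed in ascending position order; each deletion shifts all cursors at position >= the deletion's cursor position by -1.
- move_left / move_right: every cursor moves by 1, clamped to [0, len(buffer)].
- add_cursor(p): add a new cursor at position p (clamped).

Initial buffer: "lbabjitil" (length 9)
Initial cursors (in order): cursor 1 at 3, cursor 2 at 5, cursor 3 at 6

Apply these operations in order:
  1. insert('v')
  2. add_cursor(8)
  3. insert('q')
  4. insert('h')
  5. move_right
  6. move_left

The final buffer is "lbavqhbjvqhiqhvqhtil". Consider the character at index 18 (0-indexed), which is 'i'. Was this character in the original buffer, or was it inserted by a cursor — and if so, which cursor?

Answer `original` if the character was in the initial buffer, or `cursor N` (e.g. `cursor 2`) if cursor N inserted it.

Answer: original

Derivation:
After op 1 (insert('v')): buffer="lbavbjvivtil" (len 12), cursors c1@4 c2@7 c3@9, authorship ...1..2.3...
After op 2 (add_cursor(8)): buffer="lbavbjvivtil" (len 12), cursors c1@4 c2@7 c4@8 c3@9, authorship ...1..2.3...
After op 3 (insert('q')): buffer="lbavqbjvqiqvqtil" (len 16), cursors c1@5 c2@9 c4@11 c3@13, authorship ...11..22.433...
After op 4 (insert('h')): buffer="lbavqhbjvqhiqhvqhtil" (len 20), cursors c1@6 c2@11 c4@14 c3@17, authorship ...111..222.44333...
After op 5 (move_right): buffer="lbavqhbjvqhiqhvqhtil" (len 20), cursors c1@7 c2@12 c4@15 c3@18, authorship ...111..222.44333...
After op 6 (move_left): buffer="lbavqhbjvqhiqhvqhtil" (len 20), cursors c1@6 c2@11 c4@14 c3@17, authorship ...111..222.44333...
Authorship (.=original, N=cursor N): . . . 1 1 1 . . 2 2 2 . 4 4 3 3 3 . . .
Index 18: author = original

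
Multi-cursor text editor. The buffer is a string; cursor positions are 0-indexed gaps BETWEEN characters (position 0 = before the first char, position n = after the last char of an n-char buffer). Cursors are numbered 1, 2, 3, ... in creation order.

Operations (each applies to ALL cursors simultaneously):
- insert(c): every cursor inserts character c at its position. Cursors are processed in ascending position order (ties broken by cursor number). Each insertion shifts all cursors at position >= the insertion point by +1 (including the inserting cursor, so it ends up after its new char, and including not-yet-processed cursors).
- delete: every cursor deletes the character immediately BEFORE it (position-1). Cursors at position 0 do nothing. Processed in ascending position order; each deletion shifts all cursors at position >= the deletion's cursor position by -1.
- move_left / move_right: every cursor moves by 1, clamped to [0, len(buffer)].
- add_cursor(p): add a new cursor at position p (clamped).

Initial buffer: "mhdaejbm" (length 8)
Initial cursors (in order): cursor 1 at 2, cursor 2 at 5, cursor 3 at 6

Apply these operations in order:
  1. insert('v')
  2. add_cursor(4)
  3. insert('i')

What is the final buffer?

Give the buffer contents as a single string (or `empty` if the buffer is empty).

After op 1 (insert('v')): buffer="mhvdaevjvbm" (len 11), cursors c1@3 c2@7 c3@9, authorship ..1...2.3..
After op 2 (add_cursor(4)): buffer="mhvdaevjvbm" (len 11), cursors c1@3 c4@4 c2@7 c3@9, authorship ..1...2.3..
After op 3 (insert('i')): buffer="mhvidiaevijvibm" (len 15), cursors c1@4 c4@6 c2@10 c3@13, authorship ..11.4..22.33..

Answer: mhvidiaevijvibm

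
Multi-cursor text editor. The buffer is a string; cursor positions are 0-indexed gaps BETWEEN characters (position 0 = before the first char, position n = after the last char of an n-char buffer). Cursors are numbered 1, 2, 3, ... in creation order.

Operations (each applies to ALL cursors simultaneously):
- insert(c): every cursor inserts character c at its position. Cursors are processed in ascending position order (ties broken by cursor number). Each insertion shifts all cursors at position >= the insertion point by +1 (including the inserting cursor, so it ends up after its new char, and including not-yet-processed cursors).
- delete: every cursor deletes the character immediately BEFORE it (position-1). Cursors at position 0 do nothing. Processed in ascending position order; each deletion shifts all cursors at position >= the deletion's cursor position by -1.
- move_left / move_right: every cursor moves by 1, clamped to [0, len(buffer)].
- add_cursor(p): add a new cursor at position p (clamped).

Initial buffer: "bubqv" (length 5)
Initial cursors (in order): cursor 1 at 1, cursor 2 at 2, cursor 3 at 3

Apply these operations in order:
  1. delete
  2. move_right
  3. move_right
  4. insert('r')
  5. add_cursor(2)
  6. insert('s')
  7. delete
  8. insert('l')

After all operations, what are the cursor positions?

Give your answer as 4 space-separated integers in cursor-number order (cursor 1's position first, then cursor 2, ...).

After op 1 (delete): buffer="qv" (len 2), cursors c1@0 c2@0 c3@0, authorship ..
After op 2 (move_right): buffer="qv" (len 2), cursors c1@1 c2@1 c3@1, authorship ..
After op 3 (move_right): buffer="qv" (len 2), cursors c1@2 c2@2 c3@2, authorship ..
After op 4 (insert('r')): buffer="qvrrr" (len 5), cursors c1@5 c2@5 c3@5, authorship ..123
After op 5 (add_cursor(2)): buffer="qvrrr" (len 5), cursors c4@2 c1@5 c2@5 c3@5, authorship ..123
After op 6 (insert('s')): buffer="qvsrrrsss" (len 9), cursors c4@3 c1@9 c2@9 c3@9, authorship ..4123123
After op 7 (delete): buffer="qvrrr" (len 5), cursors c4@2 c1@5 c2@5 c3@5, authorship ..123
After op 8 (insert('l')): buffer="qvlrrrlll" (len 9), cursors c4@3 c1@9 c2@9 c3@9, authorship ..4123123

Answer: 9 9 9 3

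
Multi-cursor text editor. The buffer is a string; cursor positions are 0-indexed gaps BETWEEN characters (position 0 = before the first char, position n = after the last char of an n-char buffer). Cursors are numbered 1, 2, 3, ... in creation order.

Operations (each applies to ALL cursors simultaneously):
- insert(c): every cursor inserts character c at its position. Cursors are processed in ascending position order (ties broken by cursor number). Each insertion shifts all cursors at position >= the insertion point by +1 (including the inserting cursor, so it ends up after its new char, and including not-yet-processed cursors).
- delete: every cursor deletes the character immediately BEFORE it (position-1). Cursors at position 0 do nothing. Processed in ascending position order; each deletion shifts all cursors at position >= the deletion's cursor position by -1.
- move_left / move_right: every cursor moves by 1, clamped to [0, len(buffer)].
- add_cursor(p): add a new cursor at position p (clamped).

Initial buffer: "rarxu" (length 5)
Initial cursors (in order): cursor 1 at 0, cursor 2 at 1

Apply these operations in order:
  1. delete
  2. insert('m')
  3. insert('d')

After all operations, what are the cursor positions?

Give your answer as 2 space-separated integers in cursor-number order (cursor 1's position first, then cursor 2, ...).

Answer: 4 4

Derivation:
After op 1 (delete): buffer="arxu" (len 4), cursors c1@0 c2@0, authorship ....
After op 2 (insert('m')): buffer="mmarxu" (len 6), cursors c1@2 c2@2, authorship 12....
After op 3 (insert('d')): buffer="mmddarxu" (len 8), cursors c1@4 c2@4, authorship 1212....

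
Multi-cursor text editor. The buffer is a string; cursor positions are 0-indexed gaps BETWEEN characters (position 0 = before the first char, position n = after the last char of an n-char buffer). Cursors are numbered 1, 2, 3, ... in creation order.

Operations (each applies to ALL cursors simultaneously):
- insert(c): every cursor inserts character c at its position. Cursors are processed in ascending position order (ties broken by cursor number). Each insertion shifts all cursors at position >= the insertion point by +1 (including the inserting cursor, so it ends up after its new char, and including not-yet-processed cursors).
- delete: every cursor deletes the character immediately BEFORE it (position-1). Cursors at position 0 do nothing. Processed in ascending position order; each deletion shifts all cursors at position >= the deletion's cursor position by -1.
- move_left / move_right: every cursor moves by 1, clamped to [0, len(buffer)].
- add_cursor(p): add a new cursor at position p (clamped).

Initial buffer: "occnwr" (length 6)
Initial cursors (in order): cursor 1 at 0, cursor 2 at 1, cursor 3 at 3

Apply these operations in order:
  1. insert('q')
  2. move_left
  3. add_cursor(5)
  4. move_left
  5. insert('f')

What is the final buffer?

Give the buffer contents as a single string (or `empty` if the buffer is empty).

Answer: fqfoqcffcqnwr

Derivation:
After op 1 (insert('q')): buffer="qoqccqnwr" (len 9), cursors c1@1 c2@3 c3@6, authorship 1.2..3...
After op 2 (move_left): buffer="qoqccqnwr" (len 9), cursors c1@0 c2@2 c3@5, authorship 1.2..3...
After op 3 (add_cursor(5)): buffer="qoqccqnwr" (len 9), cursors c1@0 c2@2 c3@5 c4@5, authorship 1.2..3...
After op 4 (move_left): buffer="qoqccqnwr" (len 9), cursors c1@0 c2@1 c3@4 c4@4, authorship 1.2..3...
After op 5 (insert('f')): buffer="fqfoqcffcqnwr" (len 13), cursors c1@1 c2@3 c3@8 c4@8, authorship 112.2.34.3...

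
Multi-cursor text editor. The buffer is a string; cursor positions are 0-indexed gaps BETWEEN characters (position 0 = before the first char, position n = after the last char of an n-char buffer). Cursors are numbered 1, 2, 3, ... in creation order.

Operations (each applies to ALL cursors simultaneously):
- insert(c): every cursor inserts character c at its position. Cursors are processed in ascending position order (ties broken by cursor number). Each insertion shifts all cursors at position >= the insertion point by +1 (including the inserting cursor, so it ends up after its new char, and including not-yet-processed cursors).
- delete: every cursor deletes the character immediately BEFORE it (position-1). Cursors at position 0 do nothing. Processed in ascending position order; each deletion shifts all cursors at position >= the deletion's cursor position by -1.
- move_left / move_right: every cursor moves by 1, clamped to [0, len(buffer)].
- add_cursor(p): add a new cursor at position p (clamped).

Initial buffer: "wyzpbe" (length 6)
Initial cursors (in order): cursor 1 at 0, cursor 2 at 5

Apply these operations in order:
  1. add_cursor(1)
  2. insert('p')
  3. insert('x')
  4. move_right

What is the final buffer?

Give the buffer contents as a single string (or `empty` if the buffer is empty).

After op 1 (add_cursor(1)): buffer="wyzpbe" (len 6), cursors c1@0 c3@1 c2@5, authorship ......
After op 2 (insert('p')): buffer="pwpyzpbpe" (len 9), cursors c1@1 c3@3 c2@8, authorship 1.3....2.
After op 3 (insert('x')): buffer="pxwpxyzpbpxe" (len 12), cursors c1@2 c3@5 c2@11, authorship 11.33....22.
After op 4 (move_right): buffer="pxwpxyzpbpxe" (len 12), cursors c1@3 c3@6 c2@12, authorship 11.33....22.

Answer: pxwpxyzpbpxe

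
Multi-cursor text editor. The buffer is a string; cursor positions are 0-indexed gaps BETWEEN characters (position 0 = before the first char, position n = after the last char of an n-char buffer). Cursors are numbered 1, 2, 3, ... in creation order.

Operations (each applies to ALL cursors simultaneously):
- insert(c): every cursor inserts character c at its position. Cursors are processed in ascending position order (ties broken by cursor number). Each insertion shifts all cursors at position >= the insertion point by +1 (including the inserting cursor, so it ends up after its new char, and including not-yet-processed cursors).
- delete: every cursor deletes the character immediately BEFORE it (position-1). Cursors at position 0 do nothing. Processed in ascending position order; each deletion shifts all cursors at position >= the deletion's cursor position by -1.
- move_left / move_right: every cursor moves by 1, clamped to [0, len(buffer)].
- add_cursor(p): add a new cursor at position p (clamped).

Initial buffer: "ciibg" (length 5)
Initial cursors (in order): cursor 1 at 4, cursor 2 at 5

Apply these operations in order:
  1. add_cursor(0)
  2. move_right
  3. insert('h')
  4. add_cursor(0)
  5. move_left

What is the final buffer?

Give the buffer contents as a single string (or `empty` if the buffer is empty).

Answer: chiibghh

Derivation:
After op 1 (add_cursor(0)): buffer="ciibg" (len 5), cursors c3@0 c1@4 c2@5, authorship .....
After op 2 (move_right): buffer="ciibg" (len 5), cursors c3@1 c1@5 c2@5, authorship .....
After op 3 (insert('h')): buffer="chiibghh" (len 8), cursors c3@2 c1@8 c2@8, authorship .3....12
After op 4 (add_cursor(0)): buffer="chiibghh" (len 8), cursors c4@0 c3@2 c1@8 c2@8, authorship .3....12
After op 5 (move_left): buffer="chiibghh" (len 8), cursors c4@0 c3@1 c1@7 c2@7, authorship .3....12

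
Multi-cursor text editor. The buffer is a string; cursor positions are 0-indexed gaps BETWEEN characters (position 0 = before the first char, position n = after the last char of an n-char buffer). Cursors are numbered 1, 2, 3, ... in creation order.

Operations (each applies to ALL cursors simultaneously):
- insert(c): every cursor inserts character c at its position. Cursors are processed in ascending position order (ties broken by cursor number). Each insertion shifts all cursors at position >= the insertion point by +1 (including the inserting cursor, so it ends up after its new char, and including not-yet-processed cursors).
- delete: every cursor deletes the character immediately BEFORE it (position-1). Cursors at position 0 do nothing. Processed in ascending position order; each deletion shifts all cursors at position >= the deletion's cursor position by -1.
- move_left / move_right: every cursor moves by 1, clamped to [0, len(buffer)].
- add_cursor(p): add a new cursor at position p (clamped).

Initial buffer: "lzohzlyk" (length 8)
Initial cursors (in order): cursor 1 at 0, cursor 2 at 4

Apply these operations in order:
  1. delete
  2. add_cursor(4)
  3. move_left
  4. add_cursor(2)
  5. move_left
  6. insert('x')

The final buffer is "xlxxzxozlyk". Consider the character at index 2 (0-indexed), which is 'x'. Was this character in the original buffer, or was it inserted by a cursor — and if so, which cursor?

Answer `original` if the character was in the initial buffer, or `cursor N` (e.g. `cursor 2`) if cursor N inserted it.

After op 1 (delete): buffer="lzozlyk" (len 7), cursors c1@0 c2@3, authorship .......
After op 2 (add_cursor(4)): buffer="lzozlyk" (len 7), cursors c1@0 c2@3 c3@4, authorship .......
After op 3 (move_left): buffer="lzozlyk" (len 7), cursors c1@0 c2@2 c3@3, authorship .......
After op 4 (add_cursor(2)): buffer="lzozlyk" (len 7), cursors c1@0 c2@2 c4@2 c3@3, authorship .......
After op 5 (move_left): buffer="lzozlyk" (len 7), cursors c1@0 c2@1 c4@1 c3@2, authorship .......
After op 6 (insert('x')): buffer="xlxxzxozlyk" (len 11), cursors c1@1 c2@4 c4@4 c3@6, authorship 1.24.3.....
Authorship (.=original, N=cursor N): 1 . 2 4 . 3 . . . . .
Index 2: author = 2

Answer: cursor 2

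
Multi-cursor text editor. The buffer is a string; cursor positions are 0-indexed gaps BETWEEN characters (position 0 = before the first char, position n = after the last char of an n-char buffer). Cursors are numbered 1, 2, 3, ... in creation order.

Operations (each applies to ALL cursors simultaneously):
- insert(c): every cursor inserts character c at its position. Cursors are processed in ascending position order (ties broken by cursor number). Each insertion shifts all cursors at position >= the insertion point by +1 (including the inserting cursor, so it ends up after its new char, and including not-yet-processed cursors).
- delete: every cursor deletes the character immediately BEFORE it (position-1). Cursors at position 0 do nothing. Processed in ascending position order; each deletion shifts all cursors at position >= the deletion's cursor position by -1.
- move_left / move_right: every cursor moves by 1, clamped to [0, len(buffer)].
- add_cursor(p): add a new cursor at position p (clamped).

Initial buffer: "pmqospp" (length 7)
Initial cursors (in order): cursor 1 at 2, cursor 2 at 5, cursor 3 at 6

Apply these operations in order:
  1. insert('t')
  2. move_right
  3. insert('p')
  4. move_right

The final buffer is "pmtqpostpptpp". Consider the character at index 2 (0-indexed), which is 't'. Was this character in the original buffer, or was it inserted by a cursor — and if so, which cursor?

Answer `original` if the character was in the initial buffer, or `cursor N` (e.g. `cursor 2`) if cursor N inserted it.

After op 1 (insert('t')): buffer="pmtqostptp" (len 10), cursors c1@3 c2@7 c3@9, authorship ..1...2.3.
After op 2 (move_right): buffer="pmtqostptp" (len 10), cursors c1@4 c2@8 c3@10, authorship ..1...2.3.
After op 3 (insert('p')): buffer="pmtqpostpptpp" (len 13), cursors c1@5 c2@10 c3@13, authorship ..1.1..2.23.3
After op 4 (move_right): buffer="pmtqpostpptpp" (len 13), cursors c1@6 c2@11 c3@13, authorship ..1.1..2.23.3
Authorship (.=original, N=cursor N): . . 1 . 1 . . 2 . 2 3 . 3
Index 2: author = 1

Answer: cursor 1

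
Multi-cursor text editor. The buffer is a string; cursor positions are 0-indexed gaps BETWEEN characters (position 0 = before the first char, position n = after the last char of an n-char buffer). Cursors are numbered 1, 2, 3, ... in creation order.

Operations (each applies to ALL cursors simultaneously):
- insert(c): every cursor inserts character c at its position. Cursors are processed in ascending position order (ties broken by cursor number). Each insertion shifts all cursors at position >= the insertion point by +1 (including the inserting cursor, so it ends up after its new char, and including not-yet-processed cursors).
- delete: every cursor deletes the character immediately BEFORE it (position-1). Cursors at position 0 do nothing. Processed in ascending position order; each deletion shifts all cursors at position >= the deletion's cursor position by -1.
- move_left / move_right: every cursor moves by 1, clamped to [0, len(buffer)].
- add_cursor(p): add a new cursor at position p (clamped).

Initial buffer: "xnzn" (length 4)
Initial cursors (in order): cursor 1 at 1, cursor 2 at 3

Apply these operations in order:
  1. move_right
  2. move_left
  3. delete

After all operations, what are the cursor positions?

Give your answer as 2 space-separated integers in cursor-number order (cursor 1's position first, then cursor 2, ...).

After op 1 (move_right): buffer="xnzn" (len 4), cursors c1@2 c2@4, authorship ....
After op 2 (move_left): buffer="xnzn" (len 4), cursors c1@1 c2@3, authorship ....
After op 3 (delete): buffer="nn" (len 2), cursors c1@0 c2@1, authorship ..

Answer: 0 1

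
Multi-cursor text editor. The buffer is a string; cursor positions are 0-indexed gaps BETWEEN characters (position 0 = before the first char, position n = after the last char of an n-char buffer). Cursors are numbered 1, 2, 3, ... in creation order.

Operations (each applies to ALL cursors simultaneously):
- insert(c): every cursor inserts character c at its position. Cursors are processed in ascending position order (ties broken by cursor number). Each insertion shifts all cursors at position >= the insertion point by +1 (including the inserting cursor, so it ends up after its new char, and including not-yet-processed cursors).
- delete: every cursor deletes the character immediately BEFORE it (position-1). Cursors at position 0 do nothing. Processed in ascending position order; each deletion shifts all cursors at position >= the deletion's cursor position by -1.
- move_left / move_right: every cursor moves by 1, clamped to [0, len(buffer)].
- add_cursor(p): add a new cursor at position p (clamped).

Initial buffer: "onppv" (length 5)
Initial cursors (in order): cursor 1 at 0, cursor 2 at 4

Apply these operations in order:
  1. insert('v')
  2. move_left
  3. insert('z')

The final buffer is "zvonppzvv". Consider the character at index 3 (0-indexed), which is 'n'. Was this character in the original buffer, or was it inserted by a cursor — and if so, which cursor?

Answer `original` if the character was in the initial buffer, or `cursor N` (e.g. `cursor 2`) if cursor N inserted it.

Answer: original

Derivation:
After op 1 (insert('v')): buffer="vonppvv" (len 7), cursors c1@1 c2@6, authorship 1....2.
After op 2 (move_left): buffer="vonppvv" (len 7), cursors c1@0 c2@5, authorship 1....2.
After op 3 (insert('z')): buffer="zvonppzvv" (len 9), cursors c1@1 c2@7, authorship 11....22.
Authorship (.=original, N=cursor N): 1 1 . . . . 2 2 .
Index 3: author = original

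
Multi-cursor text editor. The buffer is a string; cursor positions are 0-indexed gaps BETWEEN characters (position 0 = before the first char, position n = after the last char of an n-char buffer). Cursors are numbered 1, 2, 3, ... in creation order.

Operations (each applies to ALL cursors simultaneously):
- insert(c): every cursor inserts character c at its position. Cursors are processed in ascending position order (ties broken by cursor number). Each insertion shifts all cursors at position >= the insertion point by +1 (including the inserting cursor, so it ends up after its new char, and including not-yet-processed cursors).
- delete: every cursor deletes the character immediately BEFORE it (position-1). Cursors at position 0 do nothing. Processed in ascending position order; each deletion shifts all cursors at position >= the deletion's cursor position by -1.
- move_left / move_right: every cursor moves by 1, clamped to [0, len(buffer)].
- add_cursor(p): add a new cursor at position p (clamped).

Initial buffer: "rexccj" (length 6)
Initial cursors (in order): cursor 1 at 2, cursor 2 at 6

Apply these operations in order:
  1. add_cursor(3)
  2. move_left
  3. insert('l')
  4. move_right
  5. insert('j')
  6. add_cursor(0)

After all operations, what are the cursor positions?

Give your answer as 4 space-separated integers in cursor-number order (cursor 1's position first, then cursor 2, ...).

Answer: 4 12 7 0

Derivation:
After op 1 (add_cursor(3)): buffer="rexccj" (len 6), cursors c1@2 c3@3 c2@6, authorship ......
After op 2 (move_left): buffer="rexccj" (len 6), cursors c1@1 c3@2 c2@5, authorship ......
After op 3 (insert('l')): buffer="rlelxcclj" (len 9), cursors c1@2 c3@4 c2@8, authorship .1.3...2.
After op 4 (move_right): buffer="rlelxcclj" (len 9), cursors c1@3 c3@5 c2@9, authorship .1.3...2.
After op 5 (insert('j')): buffer="rlejlxjccljj" (len 12), cursors c1@4 c3@7 c2@12, authorship .1.13.3..2.2
After op 6 (add_cursor(0)): buffer="rlejlxjccljj" (len 12), cursors c4@0 c1@4 c3@7 c2@12, authorship .1.13.3..2.2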